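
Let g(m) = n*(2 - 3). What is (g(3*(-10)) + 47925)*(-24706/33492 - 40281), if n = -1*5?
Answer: -16165781966735/8373 ≈ -1.9307e+9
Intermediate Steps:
n = -5
g(m) = 5 (g(m) = -5*(2 - 3) = -5*(-1) = 5)
(g(3*(-10)) + 47925)*(-24706/33492 - 40281) = (5 + 47925)*(-24706/33492 - 40281) = 47930*(-24706*1/33492 - 40281) = 47930*(-12353/16746 - 40281) = 47930*(-674557979/16746) = -16165781966735/8373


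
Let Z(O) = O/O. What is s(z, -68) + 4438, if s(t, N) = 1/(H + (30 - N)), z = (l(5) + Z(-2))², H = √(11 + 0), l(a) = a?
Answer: 42573832/9593 - √11/9593 ≈ 4438.0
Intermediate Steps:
Z(O) = 1
H = √11 ≈ 3.3166
z = 36 (z = (5 + 1)² = 6² = 36)
s(t, N) = 1/(30 + √11 - N) (s(t, N) = 1/(√11 + (30 - N)) = 1/(30 + √11 - N))
s(z, -68) + 4438 = 1/(30 + √11 - 1*(-68)) + 4438 = 1/(30 + √11 + 68) + 4438 = 1/(98 + √11) + 4438 = 4438 + 1/(98 + √11)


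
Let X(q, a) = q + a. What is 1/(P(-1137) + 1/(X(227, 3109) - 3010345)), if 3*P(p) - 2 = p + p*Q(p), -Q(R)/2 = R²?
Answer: 9021027/8839871459797136 ≈ 1.0205e-9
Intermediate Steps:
X(q, a) = a + q
Q(R) = -2*R²
P(p) = ⅔ - 2*p³/3 + p/3 (P(p) = ⅔ + (p + p*(-2*p²))/3 = ⅔ + (p - 2*p³)/3 = ⅔ + (-2*p³/3 + p/3) = ⅔ - 2*p³/3 + p/3)
1/(P(-1137) + 1/(X(227, 3109) - 3010345)) = 1/((⅔ - ⅔*(-1137)³ + (⅓)*(-1137)) + 1/((3109 + 227) - 3010345)) = 1/((⅔ - ⅔*(-1469878353) - 379) + 1/(3336 - 3010345)) = 1/((⅔ + 979918902 - 379) + 1/(-3007009)) = 1/(2939755571/3 - 1/3007009) = 1/(8839871459797136/9021027) = 9021027/8839871459797136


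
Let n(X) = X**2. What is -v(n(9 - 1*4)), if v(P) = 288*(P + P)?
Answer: -14400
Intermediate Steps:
v(P) = 576*P (v(P) = 288*(2*P) = 576*P)
-v(n(9 - 1*4)) = -576*(9 - 1*4)**2 = -576*(9 - 4)**2 = -576*5**2 = -576*25 = -1*14400 = -14400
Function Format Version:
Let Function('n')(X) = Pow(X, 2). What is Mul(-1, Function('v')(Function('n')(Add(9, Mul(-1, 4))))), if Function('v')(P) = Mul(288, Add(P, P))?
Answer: -14400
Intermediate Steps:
Function('v')(P) = Mul(576, P) (Function('v')(P) = Mul(288, Mul(2, P)) = Mul(576, P))
Mul(-1, Function('v')(Function('n')(Add(9, Mul(-1, 4))))) = Mul(-1, Mul(576, Pow(Add(9, Mul(-1, 4)), 2))) = Mul(-1, Mul(576, Pow(Add(9, -4), 2))) = Mul(-1, Mul(576, Pow(5, 2))) = Mul(-1, Mul(576, 25)) = Mul(-1, 14400) = -14400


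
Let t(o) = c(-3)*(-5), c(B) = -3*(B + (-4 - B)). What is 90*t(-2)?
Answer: -5400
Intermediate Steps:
c(B) = 12 (c(B) = -3*(-4) = 12)
t(o) = -60 (t(o) = 12*(-5) = -60)
90*t(-2) = 90*(-60) = -5400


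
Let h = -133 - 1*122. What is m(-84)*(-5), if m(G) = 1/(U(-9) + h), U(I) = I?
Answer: 5/264 ≈ 0.018939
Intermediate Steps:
h = -255 (h = -133 - 122 = -255)
m(G) = -1/264 (m(G) = 1/(-9 - 255) = 1/(-264) = -1/264)
m(-84)*(-5) = -1/264*(-5) = 5/264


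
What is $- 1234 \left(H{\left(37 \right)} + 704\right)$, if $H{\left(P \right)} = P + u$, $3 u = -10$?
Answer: $- \frac{2730842}{3} \approx -9.1028 \cdot 10^{5}$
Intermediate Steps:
$u = - \frac{10}{3}$ ($u = \frac{1}{3} \left(-10\right) = - \frac{10}{3} \approx -3.3333$)
$H{\left(P \right)} = - \frac{10}{3} + P$ ($H{\left(P \right)} = P - \frac{10}{3} = - \frac{10}{3} + P$)
$- 1234 \left(H{\left(37 \right)} + 704\right) = - 1234 \left(\left(- \frac{10}{3} + 37\right) + 704\right) = - 1234 \left(\frac{101}{3} + 704\right) = \left(-1234\right) \frac{2213}{3} = - \frac{2730842}{3}$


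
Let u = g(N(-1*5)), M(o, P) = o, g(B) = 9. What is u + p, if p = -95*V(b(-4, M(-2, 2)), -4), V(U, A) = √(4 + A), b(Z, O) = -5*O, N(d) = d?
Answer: 9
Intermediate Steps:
u = 9
p = 0 (p = -95*√(4 - 4) = -95*√0 = -95*0 = 0)
u + p = 9 + 0 = 9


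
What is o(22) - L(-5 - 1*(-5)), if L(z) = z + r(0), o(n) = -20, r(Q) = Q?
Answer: -20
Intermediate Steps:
L(z) = z (L(z) = z + 0 = z)
o(22) - L(-5 - 1*(-5)) = -20 - (-5 - 1*(-5)) = -20 - (-5 + 5) = -20 - 1*0 = -20 + 0 = -20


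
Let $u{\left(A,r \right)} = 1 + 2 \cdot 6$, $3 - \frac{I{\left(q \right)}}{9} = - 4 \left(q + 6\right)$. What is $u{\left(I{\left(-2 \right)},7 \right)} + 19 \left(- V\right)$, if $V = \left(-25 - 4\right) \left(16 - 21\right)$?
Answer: $-2742$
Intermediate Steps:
$I{\left(q \right)} = 243 + 36 q$ ($I{\left(q \right)} = 27 - 9 \left(- 4 \left(q + 6\right)\right) = 27 - 9 \left(- 4 \left(6 + q\right)\right) = 27 - 9 \left(-24 - 4 q\right) = 27 + \left(216 + 36 q\right) = 243 + 36 q$)
$V = 145$ ($V = \left(-29\right) \left(-5\right) = 145$)
$u{\left(A,r \right)} = 13$ ($u{\left(A,r \right)} = 1 + 12 = 13$)
$u{\left(I{\left(-2 \right)},7 \right)} + 19 \left(- V\right) = 13 + 19 \left(\left(-1\right) 145\right) = 13 + 19 \left(-145\right) = 13 - 2755 = -2742$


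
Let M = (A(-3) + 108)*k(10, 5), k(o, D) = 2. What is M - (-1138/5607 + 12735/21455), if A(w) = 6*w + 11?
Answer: 692949829/3437091 ≈ 201.61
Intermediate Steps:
A(w) = 11 + 6*w
M = 202 (M = ((11 + 6*(-3)) + 108)*2 = ((11 - 18) + 108)*2 = (-7 + 108)*2 = 101*2 = 202)
M - (-1138/5607 + 12735/21455) = 202 - (-1138/5607 + 12735/21455) = 202 - (-1138*1/5607 + 12735*(1/21455)) = 202 - (-1138/5607 + 2547/4291) = 202 - 1*1342553/3437091 = 202 - 1342553/3437091 = 692949829/3437091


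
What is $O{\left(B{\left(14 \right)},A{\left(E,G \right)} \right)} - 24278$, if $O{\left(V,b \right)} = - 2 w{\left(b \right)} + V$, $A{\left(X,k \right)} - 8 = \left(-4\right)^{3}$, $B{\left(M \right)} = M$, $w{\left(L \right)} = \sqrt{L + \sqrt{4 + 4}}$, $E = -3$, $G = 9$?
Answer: $-24264 - 2 i \sqrt{56 - 2 \sqrt{2}} \approx -24264.0 - 14.584 i$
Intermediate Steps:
$w{\left(L \right)} = \sqrt{L + 2 \sqrt{2}}$ ($w{\left(L \right)} = \sqrt{L + \sqrt{8}} = \sqrt{L + 2 \sqrt{2}}$)
$A{\left(X,k \right)} = -56$ ($A{\left(X,k \right)} = 8 + \left(-4\right)^{3} = 8 - 64 = -56$)
$O{\left(V,b \right)} = V - 2 \sqrt{b + 2 \sqrt{2}}$ ($O{\left(V,b \right)} = - 2 \sqrt{b + 2 \sqrt{2}} + V = V - 2 \sqrt{b + 2 \sqrt{2}}$)
$O{\left(B{\left(14 \right)},A{\left(E,G \right)} \right)} - 24278 = \left(14 - 2 \sqrt{-56 + 2 \sqrt{2}}\right) - 24278 = -24264 - 2 \sqrt{-56 + 2 \sqrt{2}}$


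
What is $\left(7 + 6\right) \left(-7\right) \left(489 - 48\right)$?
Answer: $-40131$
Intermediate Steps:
$\left(7 + 6\right) \left(-7\right) \left(489 - 48\right) = 13 \left(-7\right) 441 = \left(-91\right) 441 = -40131$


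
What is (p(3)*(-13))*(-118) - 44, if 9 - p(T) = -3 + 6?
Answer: 9160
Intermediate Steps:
p(T) = 6 (p(T) = 9 - (-3 + 6) = 9 - 1*3 = 9 - 3 = 6)
(p(3)*(-13))*(-118) - 44 = (6*(-13))*(-118) - 44 = -78*(-118) - 44 = 9204 - 44 = 9160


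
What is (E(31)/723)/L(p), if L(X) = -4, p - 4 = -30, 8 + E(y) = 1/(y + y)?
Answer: 165/59768 ≈ 0.0027607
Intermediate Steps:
E(y) = -8 + 1/(2*y) (E(y) = -8 + 1/(y + y) = -8 + 1/(2*y))
p = -26 (p = 4 - 30 = -26)
(E(31)/723)/L(p) = ((-8 + (½)/31)/723)/(-4) = ((-8 + (½)*(1/31))*(1/723))*(-¼) = ((-8 + 1/62)*(1/723))*(-¼) = -495/62*1/723*(-¼) = -165/14942*(-¼) = 165/59768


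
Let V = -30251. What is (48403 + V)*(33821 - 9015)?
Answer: 450278512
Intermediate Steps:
(48403 + V)*(33821 - 9015) = (48403 - 30251)*(33821 - 9015) = 18152*24806 = 450278512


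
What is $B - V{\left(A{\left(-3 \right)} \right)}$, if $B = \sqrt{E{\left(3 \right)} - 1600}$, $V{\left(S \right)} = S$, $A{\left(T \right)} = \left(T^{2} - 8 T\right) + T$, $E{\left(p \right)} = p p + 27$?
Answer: $-30 + 2 i \sqrt{391} \approx -30.0 + 39.547 i$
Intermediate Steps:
$E{\left(p \right)} = 27 + p^{2}$ ($E{\left(p \right)} = p^{2} + 27 = 27 + p^{2}$)
$A{\left(T \right)} = T^{2} - 7 T$
$B = 2 i \sqrt{391}$ ($B = \sqrt{\left(27 + 3^{2}\right) - 1600} = \sqrt{\left(27 + 9\right) - 1600} = \sqrt{36 - 1600} = \sqrt{-1564} = 2 i \sqrt{391} \approx 39.547 i$)
$B - V{\left(A{\left(-3 \right)} \right)} = 2 i \sqrt{391} - - 3 \left(-7 - 3\right) = 2 i \sqrt{391} - \left(-3\right) \left(-10\right) = 2 i \sqrt{391} - 30 = -30 + 2 i \sqrt{391}$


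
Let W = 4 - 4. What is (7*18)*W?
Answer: 0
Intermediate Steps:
W = 0
(7*18)*W = (7*18)*0 = 126*0 = 0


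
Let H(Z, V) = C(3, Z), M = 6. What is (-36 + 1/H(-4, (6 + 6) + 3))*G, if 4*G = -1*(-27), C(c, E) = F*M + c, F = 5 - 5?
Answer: -963/4 ≈ -240.75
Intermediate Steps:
F = 0
C(c, E) = c (C(c, E) = 0*6 + c = 0 + c = c)
H(Z, V) = 3
G = 27/4 (G = (-1*(-27))/4 = (¼)*27 = 27/4 ≈ 6.7500)
(-36 + 1/H(-4, (6 + 6) + 3))*G = (-36 + 1/3)*(27/4) = (-36 + ⅓)*(27/4) = -107/3*27/4 = -963/4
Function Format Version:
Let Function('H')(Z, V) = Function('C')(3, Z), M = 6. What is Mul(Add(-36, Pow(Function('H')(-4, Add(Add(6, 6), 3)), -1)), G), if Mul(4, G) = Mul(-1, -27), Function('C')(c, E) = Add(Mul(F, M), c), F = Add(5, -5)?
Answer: Rational(-963, 4) ≈ -240.75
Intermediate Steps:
F = 0
Function('C')(c, E) = c (Function('C')(c, E) = Add(Mul(0, 6), c) = Add(0, c) = c)
Function('H')(Z, V) = 3
G = Rational(27, 4) (G = Mul(Rational(1, 4), Mul(-1, -27)) = Mul(Rational(1, 4), 27) = Rational(27, 4) ≈ 6.7500)
Mul(Add(-36, Pow(Function('H')(-4, Add(Add(6, 6), 3)), -1)), G) = Mul(Add(-36, Pow(3, -1)), Rational(27, 4)) = Mul(Add(-36, Rational(1, 3)), Rational(27, 4)) = Mul(Rational(-107, 3), Rational(27, 4)) = Rational(-963, 4)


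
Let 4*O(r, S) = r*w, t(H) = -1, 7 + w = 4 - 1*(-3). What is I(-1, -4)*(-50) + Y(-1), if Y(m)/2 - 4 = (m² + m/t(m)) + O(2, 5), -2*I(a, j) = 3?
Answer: 87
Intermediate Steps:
w = 0 (w = -7 + (4 - 1*(-3)) = -7 + (4 + 3) = -7 + 7 = 0)
I(a, j) = -3/2 (I(a, j) = -½*3 = -3/2)
O(r, S) = 0 (O(r, S) = (r*0)/4 = (¼)*0 = 0)
Y(m) = 8 - 2*m + 2*m² (Y(m) = 8 + 2*((m² + m/(-1)) + 0) = 8 + 2*((m² - m) + 0) = 8 + 2*(m² - m) = 8 + (-2*m + 2*m²) = 8 - 2*m + 2*m²)
I(-1, -4)*(-50) + Y(-1) = -3/2*(-50) + (8 - 2*(-1) + 2*(-1)²) = 75 + (8 + 2 + 2*1) = 75 + (8 + 2 + 2) = 75 + 12 = 87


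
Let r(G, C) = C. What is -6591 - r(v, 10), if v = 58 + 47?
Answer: -6601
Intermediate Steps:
v = 105
-6591 - r(v, 10) = -6591 - 1*10 = -6591 - 10 = -6601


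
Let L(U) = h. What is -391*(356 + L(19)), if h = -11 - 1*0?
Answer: -134895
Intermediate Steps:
h = -11 (h = -11 + 0 = -11)
L(U) = -11
-391*(356 + L(19)) = -391*(356 - 11) = -391*345 = -134895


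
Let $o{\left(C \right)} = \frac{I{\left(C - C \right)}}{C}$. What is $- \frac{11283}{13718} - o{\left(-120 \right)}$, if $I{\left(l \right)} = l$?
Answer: $- \frac{11283}{13718} \approx -0.8225$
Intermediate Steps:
$o{\left(C \right)} = 0$ ($o{\left(C \right)} = \frac{C - C}{C} = \frac{0}{C} = 0$)
$- \frac{11283}{13718} - o{\left(-120 \right)} = - \frac{11283}{13718} - 0 = \left(-11283\right) \frac{1}{13718} + 0 = - \frac{11283}{13718} + 0 = - \frac{11283}{13718}$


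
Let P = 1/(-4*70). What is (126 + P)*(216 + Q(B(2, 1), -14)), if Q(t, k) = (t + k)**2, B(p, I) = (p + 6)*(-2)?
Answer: 9842841/70 ≈ 1.4061e+5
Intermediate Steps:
B(p, I) = -12 - 2*p (B(p, I) = (6 + p)*(-2) = -12 - 2*p)
P = -1/280 (P = 1/(-280) = -1/280 ≈ -0.0035714)
Q(t, k) = (k + t)**2
(126 + P)*(216 + Q(B(2, 1), -14)) = (126 - 1/280)*(216 + (-14 + (-12 - 2*2))**2) = 35279*(216 + (-14 + (-12 - 4))**2)/280 = 35279*(216 + (-14 - 16)**2)/280 = 35279*(216 + (-30)**2)/280 = 35279*(216 + 900)/280 = (35279/280)*1116 = 9842841/70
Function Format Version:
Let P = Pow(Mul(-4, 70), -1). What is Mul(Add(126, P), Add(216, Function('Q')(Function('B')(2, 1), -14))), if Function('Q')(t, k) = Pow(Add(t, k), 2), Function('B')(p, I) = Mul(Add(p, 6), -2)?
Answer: Rational(9842841, 70) ≈ 1.4061e+5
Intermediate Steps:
Function('B')(p, I) = Add(-12, Mul(-2, p)) (Function('B')(p, I) = Mul(Add(6, p), -2) = Add(-12, Mul(-2, p)))
P = Rational(-1, 280) (P = Pow(-280, -1) = Rational(-1, 280) ≈ -0.0035714)
Function('Q')(t, k) = Pow(Add(k, t), 2)
Mul(Add(126, P), Add(216, Function('Q')(Function('B')(2, 1), -14))) = Mul(Add(126, Rational(-1, 280)), Add(216, Pow(Add(-14, Add(-12, Mul(-2, 2))), 2))) = Mul(Rational(35279, 280), Add(216, Pow(Add(-14, Add(-12, -4)), 2))) = Mul(Rational(35279, 280), Add(216, Pow(Add(-14, -16), 2))) = Mul(Rational(35279, 280), Add(216, Pow(-30, 2))) = Mul(Rational(35279, 280), Add(216, 900)) = Mul(Rational(35279, 280), 1116) = Rational(9842841, 70)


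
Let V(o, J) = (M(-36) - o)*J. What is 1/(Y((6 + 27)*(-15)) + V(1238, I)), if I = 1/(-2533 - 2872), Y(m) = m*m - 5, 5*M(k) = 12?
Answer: 27025/6621671678 ≈ 4.0813e-6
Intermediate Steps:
M(k) = 12/5 (M(k) = (1/5)*12 = 12/5)
Y(m) = -5 + m**2 (Y(m) = m**2 - 5 = -5 + m**2)
I = -1/5405 (I = 1/(-5405) = -1/5405 ≈ -0.00018501)
V(o, J) = J*(12/5 - o) (V(o, J) = (12/5 - o)*J = J*(12/5 - o))
1/(Y((6 + 27)*(-15)) + V(1238, I)) = 1/((-5 + ((6 + 27)*(-15))**2) + (1/5)*(-1/5405)*(12 - 5*1238)) = 1/((-5 + (33*(-15))**2) + (1/5)*(-1/5405)*(12 - 6190)) = 1/((-5 + (-495)**2) + (1/5)*(-1/5405)*(-6178)) = 1/((-5 + 245025) + 6178/27025) = 1/(245020 + 6178/27025) = 1/(6621671678/27025) = 27025/6621671678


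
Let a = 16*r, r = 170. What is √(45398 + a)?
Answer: 7*√982 ≈ 219.36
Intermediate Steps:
a = 2720 (a = 16*170 = 2720)
√(45398 + a) = √(45398 + 2720) = √48118 = 7*√982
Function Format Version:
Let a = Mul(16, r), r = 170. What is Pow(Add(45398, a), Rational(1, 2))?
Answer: Mul(7, Pow(982, Rational(1, 2))) ≈ 219.36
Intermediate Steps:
a = 2720 (a = Mul(16, 170) = 2720)
Pow(Add(45398, a), Rational(1, 2)) = Pow(Add(45398, 2720), Rational(1, 2)) = Pow(48118, Rational(1, 2)) = Mul(7, Pow(982, Rational(1, 2)))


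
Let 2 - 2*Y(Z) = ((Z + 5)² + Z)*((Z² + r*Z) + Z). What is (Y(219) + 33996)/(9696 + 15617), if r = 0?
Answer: -1213981553/25313 ≈ -47959.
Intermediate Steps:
Y(Z) = 1 - (Z + Z²)*(Z + (5 + Z)²)/2 (Y(Z) = 1 - ((Z + 5)² + Z)*((Z² + 0*Z) + Z)/2 = 1 - ((5 + Z)² + Z)*((Z² + 0) + Z)/2 = 1 - (Z + (5 + Z)²)*(Z² + Z)/2 = 1 - (Z + (5 + Z)²)*(Z + Z²)/2 = 1 - (Z + Z²)*(Z + (5 + Z)²)/2)
(Y(219) + 33996)/(9696 + 15617) = ((1 - 18*219² - 6*219³ - 25/2*219 - ½*219⁴) + 33996)/(9696 + 15617) = ((1 - 18*47961 - 6*10503459 - 5475/2 - ½*2300257521) + 33996)/25313 = ((1 - 863298 - 63020754 - 5475/2 - 2300257521/2) + 33996)*(1/25313) = (-1214015549 + 33996)*(1/25313) = -1213981553*1/25313 = -1213981553/25313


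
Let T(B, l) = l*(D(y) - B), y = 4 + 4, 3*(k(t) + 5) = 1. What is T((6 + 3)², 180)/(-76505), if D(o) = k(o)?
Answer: 3084/15301 ≈ 0.20156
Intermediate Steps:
k(t) = -14/3 (k(t) = -5 + (⅓)*1 = -5 + ⅓ = -14/3)
y = 8
D(o) = -14/3
T(B, l) = l*(-14/3 - B)
T((6 + 3)², 180)/(-76505) = -⅓*180*(14 + 3*(6 + 3)²)/(-76505) = -⅓*180*(14 + 3*9²)*(-1/76505) = -⅓*180*(14 + 3*81)*(-1/76505) = -⅓*180*(14 + 243)*(-1/76505) = -⅓*180*257*(-1/76505) = -15420*(-1/76505) = 3084/15301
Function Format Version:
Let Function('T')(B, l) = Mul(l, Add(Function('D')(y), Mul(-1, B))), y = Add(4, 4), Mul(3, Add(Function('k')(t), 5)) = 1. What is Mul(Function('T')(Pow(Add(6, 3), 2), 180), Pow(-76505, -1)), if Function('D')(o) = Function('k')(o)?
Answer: Rational(3084, 15301) ≈ 0.20156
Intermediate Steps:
Function('k')(t) = Rational(-14, 3) (Function('k')(t) = Add(-5, Mul(Rational(1, 3), 1)) = Add(-5, Rational(1, 3)) = Rational(-14, 3))
y = 8
Function('D')(o) = Rational(-14, 3)
Function('T')(B, l) = Mul(l, Add(Rational(-14, 3), Mul(-1, B)))
Mul(Function('T')(Pow(Add(6, 3), 2), 180), Pow(-76505, -1)) = Mul(Mul(Rational(-1, 3), 180, Add(14, Mul(3, Pow(Add(6, 3), 2)))), Pow(-76505, -1)) = Mul(Mul(Rational(-1, 3), 180, Add(14, Mul(3, Pow(9, 2)))), Rational(-1, 76505)) = Mul(Mul(Rational(-1, 3), 180, Add(14, Mul(3, 81))), Rational(-1, 76505)) = Mul(Mul(Rational(-1, 3), 180, Add(14, 243)), Rational(-1, 76505)) = Mul(Mul(Rational(-1, 3), 180, 257), Rational(-1, 76505)) = Mul(-15420, Rational(-1, 76505)) = Rational(3084, 15301)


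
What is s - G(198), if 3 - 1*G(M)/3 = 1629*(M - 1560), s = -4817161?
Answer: -11473264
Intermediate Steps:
G(M) = 7623729 - 4887*M (G(M) = 9 - 4887*(M - 1560) = 9 - 4887*(-1560 + M) = 9 - 3*(-2541240 + 1629*M) = 9 + (7623720 - 4887*M) = 7623729 - 4887*M)
s - G(198) = -4817161 - (7623729 - 4887*198) = -4817161 - (7623729 - 967626) = -4817161 - 1*6656103 = -4817161 - 6656103 = -11473264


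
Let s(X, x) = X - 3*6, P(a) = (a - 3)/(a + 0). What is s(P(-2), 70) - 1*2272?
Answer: -4575/2 ≈ -2287.5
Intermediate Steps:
P(a) = (-3 + a)/a
s(X, x) = -18 + X (s(X, x) = X - 18 = -18 + X)
s(P(-2), 70) - 1*2272 = (-18 + (-3 - 2)/(-2)) - 1*2272 = (-18 - ½*(-5)) - 2272 = (-18 + 5/2) - 2272 = -31/2 - 2272 = -4575/2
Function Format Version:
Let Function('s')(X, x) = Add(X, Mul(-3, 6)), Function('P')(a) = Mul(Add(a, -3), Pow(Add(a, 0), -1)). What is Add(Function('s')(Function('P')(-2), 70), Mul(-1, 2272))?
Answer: Rational(-4575, 2) ≈ -2287.5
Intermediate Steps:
Function('P')(a) = Mul(Pow(a, -1), Add(-3, a)) (Function('P')(a) = Mul(Add(-3, a), Pow(a, -1)) = Mul(Pow(a, -1), Add(-3, a)))
Function('s')(X, x) = Add(-18, X) (Function('s')(X, x) = Add(X, -18) = Add(-18, X))
Add(Function('s')(Function('P')(-2), 70), Mul(-1, 2272)) = Add(Add(-18, Mul(Pow(-2, -1), Add(-3, -2))), Mul(-1, 2272)) = Add(Add(-18, Mul(Rational(-1, 2), -5)), -2272) = Add(Add(-18, Rational(5, 2)), -2272) = Add(Rational(-31, 2), -2272) = Rational(-4575, 2)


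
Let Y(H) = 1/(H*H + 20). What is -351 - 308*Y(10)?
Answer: -10607/30 ≈ -353.57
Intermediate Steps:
Y(H) = 1/(20 + H²) (Y(H) = 1/(H² + 20) = 1/(20 + H²))
-351 - 308*Y(10) = -351 - 308/(20 + 10²) = -351 - 308/(20 + 100) = -351 - 308/120 = -351 - 308*1/120 = -351 - 77/30 = -10607/30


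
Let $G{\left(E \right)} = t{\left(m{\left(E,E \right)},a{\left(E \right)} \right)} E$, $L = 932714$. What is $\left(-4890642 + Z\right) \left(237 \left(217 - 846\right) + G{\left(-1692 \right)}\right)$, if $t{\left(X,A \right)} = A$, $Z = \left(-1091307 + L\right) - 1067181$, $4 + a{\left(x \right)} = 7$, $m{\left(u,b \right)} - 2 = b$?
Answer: $942839409984$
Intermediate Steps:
$m{\left(u,b \right)} = 2 + b$
$a{\left(x \right)} = 3$ ($a{\left(x \right)} = -4 + 7 = 3$)
$Z = -1225774$ ($Z = \left(-1091307 + 932714\right) - 1067181 = -158593 - 1067181 = -1225774$)
$G{\left(E \right)} = 3 E$
$\left(-4890642 + Z\right) \left(237 \left(217 - 846\right) + G{\left(-1692 \right)}\right) = \left(-4890642 - 1225774\right) \left(237 \left(217 - 846\right) + 3 \left(-1692\right)\right) = - 6116416 \left(237 \left(-629\right) - 5076\right) = - 6116416 \left(-149073 - 5076\right) = \left(-6116416\right) \left(-154149\right) = 942839409984$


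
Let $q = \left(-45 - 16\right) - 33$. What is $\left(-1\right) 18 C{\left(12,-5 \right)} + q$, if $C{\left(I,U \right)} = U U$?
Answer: $-544$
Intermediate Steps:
$q = -94$ ($q = -61 - 33 = -94$)
$C{\left(I,U \right)} = U^{2}$
$\left(-1\right) 18 C{\left(12,-5 \right)} + q = \left(-1\right) 18 \left(-5\right)^{2} - 94 = \left(-18\right) 25 - 94 = -450 - 94 = -544$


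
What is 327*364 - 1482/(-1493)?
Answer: 177710286/1493 ≈ 1.1903e+5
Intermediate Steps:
327*364 - 1482/(-1493) = 119028 - 1482*(-1/1493) = 119028 + 1482/1493 = 177710286/1493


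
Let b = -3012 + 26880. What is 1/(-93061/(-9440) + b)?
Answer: 9440/225406981 ≈ 4.1880e-5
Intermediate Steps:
b = 23868
1/(-93061/(-9440) + b) = 1/(-93061/(-9440) + 23868) = 1/(-93061*(-1/9440) + 23868) = 1/(93061/9440 + 23868) = 1/(225406981/9440) = 9440/225406981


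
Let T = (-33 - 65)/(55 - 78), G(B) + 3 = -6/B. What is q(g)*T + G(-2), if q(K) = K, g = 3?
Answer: 294/23 ≈ 12.783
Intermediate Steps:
G(B) = -3 - 6/B
T = 98/23 (T = -98/(-23) = -98*(-1/23) = 98/23 ≈ 4.2609)
q(g)*T + G(-2) = 3*(98/23) + (-3 - 6/(-2)) = 294/23 + (-3 - 6*(-½)) = 294/23 + (-3 + 3) = 294/23 + 0 = 294/23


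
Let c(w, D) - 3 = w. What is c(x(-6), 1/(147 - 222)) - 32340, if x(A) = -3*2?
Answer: -32343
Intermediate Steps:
x(A) = -6
c(w, D) = 3 + w
c(x(-6), 1/(147 - 222)) - 32340 = (3 - 6) - 32340 = -3 - 32340 = -32343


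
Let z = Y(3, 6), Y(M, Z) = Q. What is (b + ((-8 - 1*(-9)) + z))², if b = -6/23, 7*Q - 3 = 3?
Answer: 66049/25921 ≈ 2.5481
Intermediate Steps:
Q = 6/7 (Q = 3/7 + (⅐)*3 = 3/7 + 3/7 = 6/7 ≈ 0.85714)
Y(M, Z) = 6/7
z = 6/7 ≈ 0.85714
b = -6/23 (b = -6*1/23 = -6/23 ≈ -0.26087)
(b + ((-8 - 1*(-9)) + z))² = (-6/23 + ((-8 - 1*(-9)) + 6/7))² = (-6/23 + ((-8 + 9) + 6/7))² = (-6/23 + (1 + 6/7))² = (-6/23 + 13/7)² = (257/161)² = 66049/25921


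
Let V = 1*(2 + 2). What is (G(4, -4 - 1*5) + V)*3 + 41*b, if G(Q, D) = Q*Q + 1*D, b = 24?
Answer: 1017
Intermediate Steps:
G(Q, D) = D + Q**2 (G(Q, D) = Q**2 + D = D + Q**2)
V = 4 (V = 1*4 = 4)
(G(4, -4 - 1*5) + V)*3 + 41*b = (((-4 - 1*5) + 4**2) + 4)*3 + 41*24 = (((-4 - 5) + 16) + 4)*3 + 984 = ((-9 + 16) + 4)*3 + 984 = (7 + 4)*3 + 984 = 11*3 + 984 = 33 + 984 = 1017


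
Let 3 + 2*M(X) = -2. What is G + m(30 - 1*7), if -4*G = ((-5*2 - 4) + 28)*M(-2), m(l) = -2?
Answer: 27/4 ≈ 6.7500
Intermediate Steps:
M(X) = -5/2 (M(X) = -3/2 + (½)*(-2) = -3/2 - 1 = -5/2)
G = 35/4 (G = -((-5*2 - 4) + 28)*(-5)/(4*2) = -((-10 - 4) + 28)*(-5)/(4*2) = -(-14 + 28)*(-5)/(4*2) = -7*(-5)/(2*2) = -¼*(-35) = 35/4 ≈ 8.7500)
G + m(30 - 1*7) = 35/4 - 2 = 27/4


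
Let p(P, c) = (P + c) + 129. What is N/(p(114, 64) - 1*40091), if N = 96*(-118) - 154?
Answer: 5741/19892 ≈ 0.28861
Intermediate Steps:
p(P, c) = 129 + P + c
N = -11482 (N = -11328 - 154 = -11482)
N/(p(114, 64) - 1*40091) = -11482/((129 + 114 + 64) - 1*40091) = -11482/(307 - 40091) = -11482/(-39784) = -11482*(-1/39784) = 5741/19892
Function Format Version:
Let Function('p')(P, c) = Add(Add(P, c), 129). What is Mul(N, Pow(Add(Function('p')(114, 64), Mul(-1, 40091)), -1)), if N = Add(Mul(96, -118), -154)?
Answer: Rational(5741, 19892) ≈ 0.28861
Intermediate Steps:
Function('p')(P, c) = Add(129, P, c)
N = -11482 (N = Add(-11328, -154) = -11482)
Mul(N, Pow(Add(Function('p')(114, 64), Mul(-1, 40091)), -1)) = Mul(-11482, Pow(Add(Add(129, 114, 64), Mul(-1, 40091)), -1)) = Mul(-11482, Pow(Add(307, -40091), -1)) = Mul(-11482, Pow(-39784, -1)) = Mul(-11482, Rational(-1, 39784)) = Rational(5741, 19892)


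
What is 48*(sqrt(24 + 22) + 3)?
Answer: 144 + 48*sqrt(46) ≈ 469.55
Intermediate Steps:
48*(sqrt(24 + 22) + 3) = 48*(sqrt(46) + 3) = 48*(3 + sqrt(46)) = 144 + 48*sqrt(46)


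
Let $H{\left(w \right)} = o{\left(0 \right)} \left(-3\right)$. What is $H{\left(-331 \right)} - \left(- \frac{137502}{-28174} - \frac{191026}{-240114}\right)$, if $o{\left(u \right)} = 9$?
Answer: $- \frac{55263090331}{1691242959} \approx -32.676$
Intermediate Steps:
$H{\left(w \right)} = -27$ ($H{\left(w \right)} = 9 \left(-3\right) = -27$)
$H{\left(-331 \right)} - \left(- \frac{137502}{-28174} - \frac{191026}{-240114}\right) = -27 - \left(- \frac{137502}{-28174} - \frac{191026}{-240114}\right) = -27 - \left(\left(-137502\right) \left(- \frac{1}{28174}\right) - - \frac{95513}{120057}\right) = -27 - \left(\frac{68751}{14087} + \frac{95513}{120057}\right) = -27 - \frac{9599530438}{1691242959} = - \frac{55263090331}{1691242959}$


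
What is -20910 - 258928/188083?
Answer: -3933074458/188083 ≈ -20911.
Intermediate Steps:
-20910 - 258928/188083 = -3933074458/188083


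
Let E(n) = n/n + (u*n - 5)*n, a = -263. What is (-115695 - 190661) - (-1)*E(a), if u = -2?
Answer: -443378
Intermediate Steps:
E(n) = 1 + n*(-5 - 2*n) (E(n) = n/n + (-2*n - 5)*n = 1 + (-5 - 2*n)*n = 1 + n*(-5 - 2*n))
(-115695 - 190661) - (-1)*E(a) = (-115695 - 190661) - (-1)*(1 - 5*(-263) - 2*(-263)**2) = -306356 - (-1)*(1 + 1315 - 2*69169) = -306356 - (-1)*(1 + 1315 - 138338) = -306356 - (-1)*(-137022) = -306356 - 1*137022 = -306356 - 137022 = -443378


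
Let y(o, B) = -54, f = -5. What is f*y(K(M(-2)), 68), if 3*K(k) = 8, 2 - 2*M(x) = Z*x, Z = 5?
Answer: 270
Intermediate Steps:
M(x) = 1 - 5*x/2
K(k) = 8/3 (K(k) = (1/3)*8 = 8/3)
f*y(K(M(-2)), 68) = -5*(-54) = 270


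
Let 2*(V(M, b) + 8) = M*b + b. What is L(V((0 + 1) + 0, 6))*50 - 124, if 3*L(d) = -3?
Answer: -174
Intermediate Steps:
V(M, b) = -8 + b/2 + M*b/2 (V(M, b) = -8 + (M*b + b)/2 = -8 + (b + M*b)/2 = -8 + (b/2 + M*b/2) = -8 + b/2 + M*b/2)
L(d) = -1 (L(d) = (⅓)*(-3) = -1)
L(V((0 + 1) + 0, 6))*50 - 124 = -1*50 - 124 = -50 - 124 = -174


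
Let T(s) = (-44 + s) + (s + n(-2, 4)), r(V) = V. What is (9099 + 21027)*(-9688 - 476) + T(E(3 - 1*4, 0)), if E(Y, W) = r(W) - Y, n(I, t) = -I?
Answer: -306200704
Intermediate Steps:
E(Y, W) = W - Y
T(s) = -42 + 2*s (T(s) = (-44 + s) + (s - 1*(-2)) = (-44 + s) + (s + 2) = (-44 + s) + (2 + s) = -42 + 2*s)
(9099 + 21027)*(-9688 - 476) + T(E(3 - 1*4, 0)) = (9099 + 21027)*(-9688 - 476) + (-42 + 2*(0 - (3 - 1*4))) = 30126*(-10164) + (-42 + 2*(0 - (3 - 4))) = -306200664 + (-42 + 2*(0 - 1*(-1))) = -306200664 + (-42 + 2*(0 + 1)) = -306200664 + (-42 + 2*1) = -306200664 + (-42 + 2) = -306200664 - 40 = -306200704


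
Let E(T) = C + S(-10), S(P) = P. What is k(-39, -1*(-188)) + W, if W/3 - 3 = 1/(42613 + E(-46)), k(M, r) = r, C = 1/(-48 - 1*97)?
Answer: 1216954933/6177434 ≈ 197.00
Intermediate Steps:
C = -1/145 (C = 1/(-48 - 97) = 1/(-145) = -1/145 ≈ -0.0068966)
E(T) = -1451/145 (E(T) = -1/145 - 10 = -1451/145)
W = 55597341/6177434 (W = 9 + 3/(42613 - 1451/145) = 9 + 3/(6177434/145) = 9 + 3*(145/6177434) = 9 + 435/6177434 = 55597341/6177434 ≈ 9.0001)
k(-39, -1*(-188)) + W = -1*(-188) + 55597341/6177434 = 188 + 55597341/6177434 = 1216954933/6177434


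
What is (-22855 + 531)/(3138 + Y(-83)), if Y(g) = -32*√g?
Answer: -17513178/2483009 - 178592*I*√83/2483009 ≈ -7.0532 - 0.65527*I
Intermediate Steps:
(-22855 + 531)/(3138 + Y(-83)) = (-22855 + 531)/(3138 - 32*I*√83) = -22324/(3138 - 32*I*√83)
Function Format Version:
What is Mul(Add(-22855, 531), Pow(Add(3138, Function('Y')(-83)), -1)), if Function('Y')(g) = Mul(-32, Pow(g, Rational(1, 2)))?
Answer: Add(Rational(-17513178, 2483009), Mul(Rational(-178592, 2483009), I, Pow(83, Rational(1, 2)))) ≈ Add(-7.0532, Mul(-0.65527, I))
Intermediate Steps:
Mul(Add(-22855, 531), Pow(Add(3138, Function('Y')(-83)), -1)) = Mul(Add(-22855, 531), Pow(Add(3138, Mul(-32, Pow(-83, Rational(1, 2)))), -1)) = Mul(-22324, Pow(Add(3138, Mul(-32, Mul(I, Pow(83, Rational(1, 2))))), -1)) = Mul(-22324, Pow(Add(3138, Mul(-32, I, Pow(83, Rational(1, 2)))), -1))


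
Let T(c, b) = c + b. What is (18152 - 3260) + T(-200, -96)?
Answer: 14596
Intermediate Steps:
T(c, b) = b + c
(18152 - 3260) + T(-200, -96) = (18152 - 3260) + (-96 - 200) = 14892 - 296 = 14596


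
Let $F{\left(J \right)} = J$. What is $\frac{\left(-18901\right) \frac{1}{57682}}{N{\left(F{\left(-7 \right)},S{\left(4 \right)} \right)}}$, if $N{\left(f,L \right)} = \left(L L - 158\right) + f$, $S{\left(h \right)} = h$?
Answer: $\frac{18901}{8594618} \approx 0.0021992$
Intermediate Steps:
$N{\left(f,L \right)} = -158 + f + L^{2}$ ($N{\left(f,L \right)} = \left(L^{2} - 158\right) + f = \left(-158 + L^{2}\right) + f = -158 + f + L^{2}$)
$\frac{\left(-18901\right) \frac{1}{57682}}{N{\left(F{\left(-7 \right)},S{\left(4 \right)} \right)}} = \frac{\left(-18901\right) \frac{1}{57682}}{-158 - 7 + 4^{2}} = \frac{\left(-18901\right) \frac{1}{57682}}{-158 - 7 + 16} = - \frac{18901}{57682 \left(-149\right)} = \left(- \frac{18901}{57682}\right) \left(- \frac{1}{149}\right) = \frac{18901}{8594618}$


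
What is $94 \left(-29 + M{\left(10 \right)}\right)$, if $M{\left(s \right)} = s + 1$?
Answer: $-1692$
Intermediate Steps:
$M{\left(s \right)} = 1 + s$
$94 \left(-29 + M{\left(10 \right)}\right) = 94 \left(-29 + \left(1 + 10\right)\right) = 94 \left(-29 + 11\right) = 94 \left(-18\right) = -1692$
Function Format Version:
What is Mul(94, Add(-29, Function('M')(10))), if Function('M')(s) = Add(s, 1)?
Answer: -1692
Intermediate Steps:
Function('M')(s) = Add(1, s)
Mul(94, Add(-29, Function('M')(10))) = Mul(94, Add(-29, Add(1, 10))) = Mul(94, Add(-29, 11)) = Mul(94, -18) = -1692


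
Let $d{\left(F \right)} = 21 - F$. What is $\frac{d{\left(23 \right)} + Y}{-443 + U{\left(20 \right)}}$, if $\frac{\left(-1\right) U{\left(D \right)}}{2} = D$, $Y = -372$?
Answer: $\frac{374}{483} \approx 0.77433$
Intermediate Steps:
$U{\left(D \right)} = - 2 D$
$\frac{d{\left(23 \right)} + Y}{-443 + U{\left(20 \right)}} = \frac{\left(21 - 23\right) - 372}{-443 - 40} = \frac{-2 - 372}{-483} = \left(-374\right) \left(- \frac{1}{483}\right) = \frac{374}{483}$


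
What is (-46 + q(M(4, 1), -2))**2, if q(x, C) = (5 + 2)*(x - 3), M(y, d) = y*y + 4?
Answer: 5329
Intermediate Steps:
M(y, d) = 4 + y**2 (M(y, d) = y**2 + 4 = 4 + y**2)
q(x, C) = -21 + 7*x (q(x, C) = 7*(-3 + x) = -21 + 7*x)
(-46 + q(M(4, 1), -2))**2 = (-46 + (-21 + 7*(4 + 4**2)))**2 = (-46 + (-21 + 7*(4 + 16)))**2 = (-46 + (-21 + 7*20))**2 = (-46 + (-21 + 140))**2 = (-46 + 119)**2 = 73**2 = 5329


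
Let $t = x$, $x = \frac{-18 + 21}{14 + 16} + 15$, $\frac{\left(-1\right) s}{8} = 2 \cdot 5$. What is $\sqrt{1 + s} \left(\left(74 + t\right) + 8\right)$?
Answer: $\frac{971 i \sqrt{79}}{10} \approx 863.04 i$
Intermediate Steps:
$s = -80$ ($s = - 8 \cdot 2 \cdot 5 = \left(-8\right) 10 = -80$)
$x = \frac{151}{10}$ ($x = \frac{3}{30} + 15 = 3 \cdot \frac{1}{30} + 15 = \frac{1}{10} + 15 = \frac{151}{10} \approx 15.1$)
$t = \frac{151}{10} \approx 15.1$
$\sqrt{1 + s} \left(\left(74 + t\right) + 8\right) = \sqrt{1 - 80} \left(\left(74 + \frac{151}{10}\right) + 8\right) = \sqrt{-79} \left(\frac{891}{10} + 8\right) = i \sqrt{79} \cdot \frac{971}{10} = \frac{971 i \sqrt{79}}{10}$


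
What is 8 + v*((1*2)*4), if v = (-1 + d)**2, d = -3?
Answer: 136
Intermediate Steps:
v = 16 (v = (-1 - 3)**2 = (-4)**2 = 16)
8 + v*((1*2)*4) = 8 + 16*((1*2)*4) = 8 + 16*(2*4) = 8 + 16*8 = 8 + 128 = 136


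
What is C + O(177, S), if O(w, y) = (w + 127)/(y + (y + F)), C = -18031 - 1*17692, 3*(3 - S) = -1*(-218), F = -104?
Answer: -13039351/365 ≈ -35724.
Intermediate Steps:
S = -209/3 (S = 3 - (-1)*(-218)/3 = 3 - 1/3*218 = 3 - 218/3 = -209/3 ≈ -69.667)
C = -35723 (C = -18031 - 17692 = -35723)
O(w, y) = (127 + w)/(-104 + 2*y) (O(w, y) = (w + 127)/(y + (y - 104)) = (127 + w)/(y + (-104 + y)) = (127 + w)/(-104 + 2*y))
C + O(177, S) = -35723 + (127 + 177)/(2*(-52 - 209/3)) = -35723 + (1/2)*304/(-365/3) = -35723 + (1/2)*(-3/365)*304 = -35723 - 456/365 = -13039351/365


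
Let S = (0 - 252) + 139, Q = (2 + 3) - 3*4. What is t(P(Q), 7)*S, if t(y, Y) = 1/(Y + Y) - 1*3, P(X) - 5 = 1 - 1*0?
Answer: 4633/14 ≈ 330.93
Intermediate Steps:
Q = -7 (Q = 5 - 12 = -7)
S = -113 (S = -252 + 139 = -113)
P(X) = 6 (P(X) = 5 + (1 - 1*0) = 5 + (1 + 0) = 5 + 1 = 6)
t(y, Y) = -3 + 1/(2*Y) (t(y, Y) = 1/(2*Y) - 3 = -3 + 1/(2*Y))
t(P(Q), 7)*S = (-3 + (½)/7)*(-113) = (-3 + (½)*(⅐))*(-113) = (-3 + 1/14)*(-113) = -41/14*(-113) = 4633/14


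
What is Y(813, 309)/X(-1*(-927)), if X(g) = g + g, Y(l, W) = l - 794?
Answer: 19/1854 ≈ 0.010248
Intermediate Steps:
Y(l, W) = -794 + l
X(g) = 2*g
Y(813, 309)/X(-1*(-927)) = (-794 + 813)/((2*(-1*(-927)))) = 19/((2*927)) = 19/1854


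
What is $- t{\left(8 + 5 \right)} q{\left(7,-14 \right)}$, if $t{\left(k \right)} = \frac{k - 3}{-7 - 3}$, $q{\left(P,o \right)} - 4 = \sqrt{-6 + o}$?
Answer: $4 + 2 i \sqrt{5} \approx 4.0 + 4.4721 i$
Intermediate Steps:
$q{\left(P,o \right)} = 4 + \sqrt{-6 + o}$
$t{\left(k \right)} = \frac{3}{10} - \frac{k}{10}$ ($t{\left(k \right)} = \frac{-3 + k}{-10} = \left(-3 + k\right) \left(- \frac{1}{10}\right) = \frac{3}{10} - \frac{k}{10}$)
$- t{\left(8 + 5 \right)} q{\left(7,-14 \right)} = - (\frac{3}{10} - \frac{8 + 5}{10}) \left(4 + \sqrt{-6 - 14}\right) = - (\frac{3}{10} - \frac{13}{10}) \left(4 + \sqrt{-20}\right) = - (\frac{3}{10} - \frac{13}{10}) \left(4 + 2 i \sqrt{5}\right) = \left(-1\right) \left(-1\right) \left(4 + 2 i \sqrt{5}\right) = 1 \left(4 + 2 i \sqrt{5}\right) = 4 + 2 i \sqrt{5}$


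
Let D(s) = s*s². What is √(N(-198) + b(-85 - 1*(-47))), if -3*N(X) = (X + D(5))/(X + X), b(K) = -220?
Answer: I*√8627289/198 ≈ 14.834*I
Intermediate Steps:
D(s) = s³
N(X) = -(125 + X)/(6*X) (N(X) = -(X + 5³)/(3*(X + X)) = -(X + 125)/(3*(2*X)) = -(125 + X)*1/(2*X)/3 = -(125 + X)/(6*X))
√(N(-198) + b(-85 - 1*(-47))) = √((⅙)*(-125 - 1*(-198))/(-198) - 220) = √((⅙)*(-1/198)*(-125 + 198) - 220) = √((⅙)*(-1/198)*73 - 220) = √(-73/1188 - 220) = √(-261433/1188) = I*√8627289/198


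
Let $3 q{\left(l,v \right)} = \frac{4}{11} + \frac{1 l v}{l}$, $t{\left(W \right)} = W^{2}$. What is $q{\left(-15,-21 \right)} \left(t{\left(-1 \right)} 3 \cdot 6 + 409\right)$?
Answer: $- \frac{96929}{33} \approx -2937.2$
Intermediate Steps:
$q{\left(l,v \right)} = \frac{4}{33} + \frac{v}{3}$ ($q{\left(l,v \right)} = \frac{\frac{4}{11} + \frac{1 l v}{l}}{3} = \frac{4 \cdot \frac{1}{11} + \frac{l v}{l}}{3} = \frac{\frac{4}{11} + v}{3} = \frac{4}{33} + \frac{v}{3}$)
$q{\left(-15,-21 \right)} \left(t{\left(-1 \right)} 3 \cdot 6 + 409\right) = \left(\frac{4}{33} + \frac{1}{3} \left(-21\right)\right) \left(\left(-1\right)^{2} \cdot 3 \cdot 6 + 409\right) = \left(\frac{4}{33} - 7\right) \left(1 \cdot 3 \cdot 6 + 409\right) = - \frac{227 \left(3 \cdot 6 + 409\right)}{33} = - \frac{227 \left(18 + 409\right)}{33} = \left(- \frac{227}{33}\right) 427 = - \frac{96929}{33}$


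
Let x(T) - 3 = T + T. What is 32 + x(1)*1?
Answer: 37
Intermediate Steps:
x(T) = 3 + 2*T (x(T) = 3 + (T + T) = 3 + 2*T)
32 + x(1)*1 = 32 + (3 + 2*1)*1 = 32 + (3 + 2)*1 = 32 + 5*1 = 32 + 5 = 37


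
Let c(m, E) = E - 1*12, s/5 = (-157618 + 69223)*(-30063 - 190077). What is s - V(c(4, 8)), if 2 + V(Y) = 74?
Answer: 97296376428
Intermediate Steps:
s = 97296376500 (s = 5*((-157618 + 69223)*(-30063 - 190077)) = 5*(-88395*(-220140)) = 5*19459275300 = 97296376500)
c(m, E) = -12 + E (c(m, E) = E - 12 = -12 + E)
V(Y) = 72 (V(Y) = -2 + 74 = 72)
s - V(c(4, 8)) = 97296376500 - 1*72 = 97296376500 - 72 = 97296376428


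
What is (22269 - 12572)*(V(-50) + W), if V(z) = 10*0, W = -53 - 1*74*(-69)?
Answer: 48998941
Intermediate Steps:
W = 5053 (W = -53 - 74*(-69) = -53 + 5106 = 5053)
V(z) = 0
(22269 - 12572)*(V(-50) + W) = (22269 - 12572)*(0 + 5053) = 9697*5053 = 48998941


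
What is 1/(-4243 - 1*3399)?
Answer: -1/7642 ≈ -0.00013086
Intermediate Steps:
1/(-4243 - 1*3399) = 1/(-4243 - 3399) = 1/(-7642) = -1/7642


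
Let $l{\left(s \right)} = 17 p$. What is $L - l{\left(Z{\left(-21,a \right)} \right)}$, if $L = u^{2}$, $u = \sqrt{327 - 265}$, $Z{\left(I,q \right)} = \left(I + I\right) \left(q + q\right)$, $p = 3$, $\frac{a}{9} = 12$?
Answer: $11$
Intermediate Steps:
$a = 108$ ($a = 9 \cdot 12 = 108$)
$Z{\left(I,q \right)} = 4 I q$ ($Z{\left(I,q \right)} = 2 I 2 q = 4 I q$)
$u = \sqrt{62} \approx 7.874$
$l{\left(s \right)} = 51$ ($l{\left(s \right)} = 17 \cdot 3 = 51$)
$L = 62$ ($L = \left(\sqrt{62}\right)^{2} = 62$)
$L - l{\left(Z{\left(-21,a \right)} \right)} = 62 - 51 = 11$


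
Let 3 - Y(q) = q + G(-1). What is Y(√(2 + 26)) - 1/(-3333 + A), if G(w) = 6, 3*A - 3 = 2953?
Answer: -21126/7043 - 2*√7 ≈ -8.2911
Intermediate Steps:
A = 2956/3 (A = 1 + (⅓)*2953 = 1 + 2953/3 = 2956/3 ≈ 985.33)
Y(q) = -3 - q (Y(q) = 3 - (q + 6) = 3 - (6 + q) = 3 + (-6 - q) = -3 - q)
Y(√(2 + 26)) - 1/(-3333 + A) = (-3 - √(2 + 26)) - 1/(-3333 + 2956/3) = (-3 - √28) - 1/(-7043/3) = (-3 - 2*√7) - 1*(-3/7043) = (-3 - 2*√7) + 3/7043 = -21126/7043 - 2*√7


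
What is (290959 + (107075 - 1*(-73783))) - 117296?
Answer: 354521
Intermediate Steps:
(290959 + (107075 - 1*(-73783))) - 117296 = (290959 + (107075 + 73783)) - 117296 = (290959 + 180858) - 117296 = 471817 - 117296 = 354521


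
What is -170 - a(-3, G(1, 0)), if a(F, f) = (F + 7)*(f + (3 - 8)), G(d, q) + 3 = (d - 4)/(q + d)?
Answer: -126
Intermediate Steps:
G(d, q) = -3 + (-4 + d)/(d + q) (G(d, q) = -3 + (d - 4)/(q + d) = -3 + (-4 + d)/(d + q))
a(F, f) = (-5 + f)*(7 + F) (a(F, f) = (7 + F)*(f - 5) = (7 + F)*(-5 + f) = (-5 + f)*(7 + F))
-170 - a(-3, G(1, 0)) = -170 - (-35 - 5*(-3) + 7*((-4 - 3*0 - 2*1)/(1 + 0)) - 3*(-4 - 3*0 - 2*1)/(1 + 0)) = -170 - (-35 + 15 + 7*((-4 + 0 - 2)/1) - 3*(-4 + 0 - 2)/1) = -170 - (-35 + 15 + 7*(1*(-6)) - 3*(-6)) = -170 - (-35 + 15 + 7*(-6) - 3*(-6)) = -170 - (-35 + 15 - 42 + 18) = -170 - 1*(-44) = -170 + 44 = -126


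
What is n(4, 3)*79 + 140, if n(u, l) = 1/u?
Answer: 639/4 ≈ 159.75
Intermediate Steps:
n(4, 3)*79 + 140 = 79/4 + 140 = 639/4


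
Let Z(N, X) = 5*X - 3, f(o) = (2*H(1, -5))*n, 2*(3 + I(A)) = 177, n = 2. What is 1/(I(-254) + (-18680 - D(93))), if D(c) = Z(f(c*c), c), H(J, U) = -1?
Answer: -2/38113 ≈ -5.2476e-5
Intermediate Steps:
I(A) = 171/2 (I(A) = -3 + (½)*177 = -3 + 177/2 = 171/2)
f(o) = -4 (f(o) = (2*(-1))*2 = -2*2 = -4)
Z(N, X) = -3 + 5*X
D(c) = -3 + 5*c
1/(I(-254) + (-18680 - D(93))) = 1/(171/2 + (-18680 - (-3 + 5*93))) = 1/(171/2 + (-18680 - (-3 + 465))) = 1/(171/2 + (-18680 - 1*462)) = 1/(171/2 + (-18680 - 462)) = 1/(171/2 - 19142) = 1/(-38113/2) = -2/38113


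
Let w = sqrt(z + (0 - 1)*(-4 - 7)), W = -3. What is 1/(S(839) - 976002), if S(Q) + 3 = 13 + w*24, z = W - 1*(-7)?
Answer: -121999/119070046928 - 3*sqrt(15)/119070046928 ≈ -1.0247e-6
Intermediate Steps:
z = 4 (z = -3 - 1*(-7) = -3 + 7 = 4)
w = sqrt(15) (w = sqrt(4 + (0 - 1)*(-4 - 7)) = sqrt(4 - 1*(-11)) = sqrt(4 + 11) = sqrt(15) ≈ 3.8730)
S(Q) = 10 + 24*sqrt(15) (S(Q) = -3 + (13 + sqrt(15)*24) = -3 + (13 + 24*sqrt(15)) = 10 + 24*sqrt(15))
1/(S(839) - 976002) = 1/((10 + 24*sqrt(15)) - 976002) = 1/(-975992 + 24*sqrt(15))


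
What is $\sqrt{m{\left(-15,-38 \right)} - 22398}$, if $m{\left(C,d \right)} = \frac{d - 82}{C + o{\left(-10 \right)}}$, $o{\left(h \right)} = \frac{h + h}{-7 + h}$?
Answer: $\frac{3 i \sqrt{5495334}}{47} \approx 149.63 i$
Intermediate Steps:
$o{\left(h \right)} = \frac{2 h}{-7 + h}$
$m{\left(C,d \right)} = \frac{-82 + d}{\frac{20}{17} + C}$ ($m{\left(C,d \right)} = \frac{d - 82}{C + 2 \left(-10\right) \frac{1}{-7 - 10}} = \frac{-82 + d}{C + 2 \left(-10\right) \frac{1}{-17}} = \frac{-82 + d}{C + 2 \left(-10\right) \left(- \frac{1}{17}\right)} = \frac{-82 + d}{C + \frac{20}{17}} = \frac{-82 + d}{\frac{20}{17} + C}$)
$\sqrt{m{\left(-15,-38 \right)} - 22398} = \sqrt{\frac{17 \left(-82 - 38\right)}{20 + 17 \left(-15\right)} - 22398} = \sqrt{17 \frac{1}{20 - 255} \left(-120\right) - 22398} = \sqrt{17 \frac{1}{-235} \left(-120\right) - 22398} = \sqrt{17 \left(- \frac{1}{235}\right) \left(-120\right) - 22398} = \sqrt{\frac{408}{47} - 22398} = \sqrt{- \frac{1052298}{47}} = \frac{3 i \sqrt{5495334}}{47}$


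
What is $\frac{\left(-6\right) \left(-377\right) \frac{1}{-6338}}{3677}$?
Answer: $- \frac{1131}{11652413} \approx -9.7061 \cdot 10^{-5}$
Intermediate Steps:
$\frac{\left(-6\right) \left(-377\right) \frac{1}{-6338}}{3677} = 2262 \left(- \frac{1}{6338}\right) \frac{1}{3677} = \left(- \frac{1131}{3169}\right) \frac{1}{3677} = - \frac{1131}{11652413}$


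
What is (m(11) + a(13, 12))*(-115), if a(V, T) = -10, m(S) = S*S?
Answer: -12765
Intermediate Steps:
m(S) = S²
(m(11) + a(13, 12))*(-115) = (11² - 10)*(-115) = (121 - 10)*(-115) = 111*(-115) = -12765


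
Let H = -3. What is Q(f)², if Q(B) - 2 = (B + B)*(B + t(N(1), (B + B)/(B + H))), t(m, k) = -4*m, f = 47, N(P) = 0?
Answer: 19536400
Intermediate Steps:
Q(B) = 2 + 2*B² (Q(B) = 2 + (B + B)*(B - 4*0) = 2 + (2*B)*(B + 0) = 2 + (2*B)*B = 2 + 2*B²)
Q(f)² = (2 + 2*47²)² = (2 + 2*2209)² = (2 + 4418)² = 4420² = 19536400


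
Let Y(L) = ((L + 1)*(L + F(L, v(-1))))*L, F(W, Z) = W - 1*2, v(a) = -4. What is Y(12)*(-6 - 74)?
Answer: -274560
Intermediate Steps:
F(W, Z) = -2 + W (F(W, Z) = W - 2 = -2 + W)
Y(L) = L*(1 + L)*(-2 + 2*L) (Y(L) = ((L + 1)*(L + (-2 + L)))*L = ((1 + L)*(-2 + 2*L))*L = L*(1 + L)*(-2 + 2*L))
Y(12)*(-6 - 74) = (2*12*(-1 + 12²))*(-6 - 74) = (2*12*(-1 + 144))*(-80) = (2*12*143)*(-80) = 3432*(-80) = -274560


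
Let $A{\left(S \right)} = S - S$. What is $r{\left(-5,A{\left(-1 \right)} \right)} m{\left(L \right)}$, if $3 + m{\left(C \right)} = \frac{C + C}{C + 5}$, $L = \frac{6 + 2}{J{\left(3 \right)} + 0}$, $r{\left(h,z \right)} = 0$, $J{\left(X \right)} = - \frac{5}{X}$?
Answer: $0$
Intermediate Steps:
$A{\left(S \right)} = 0$
$L = - \frac{24}{5}$ ($L = \frac{6 + 2}{- \frac{5}{3} + 0} = \frac{8}{\left(-5\right) \frac{1}{3} + 0} = \frac{8}{- \frac{5}{3} + 0} = \frac{8}{- \frac{5}{3}} = 8 \left(- \frac{3}{5}\right) = - \frac{24}{5} \approx -4.8$)
$m{\left(C \right)} = -3 + \frac{2 C}{5 + C}$ ($m{\left(C \right)} = -3 + \frac{C + C}{C + 5} = -3 + \frac{2 C}{5 + C}$)
$r{\left(-5,A{\left(-1 \right)} \right)} m{\left(L \right)} = 0 \frac{-15 - - \frac{24}{5}}{5 - \frac{24}{5}} = 0 \frac{1}{\frac{1}{5}} \left(-15 + \frac{24}{5}\right) = 0 \cdot 5 \left(- \frac{51}{5}\right) = 0 \left(-51\right) = 0$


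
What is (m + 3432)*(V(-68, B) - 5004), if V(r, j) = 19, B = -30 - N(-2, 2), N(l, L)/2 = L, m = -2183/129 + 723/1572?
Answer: -1150920194965/67596 ≈ -1.7026e+7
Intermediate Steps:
m = -1112803/67596 (m = -2183*1/129 + 723*(1/1572) = -2183/129 + 241/524 = -1112803/67596 ≈ -16.463)
N(l, L) = 2*L
B = -34 (B = -30 - 2*2 = -30 - 1*4 = -30 - 4 = -34)
(m + 3432)*(V(-68, B) - 5004) = (-1112803/67596 + 3432)*(19 - 5004) = (230876669/67596)*(-4985) = -1150920194965/67596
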